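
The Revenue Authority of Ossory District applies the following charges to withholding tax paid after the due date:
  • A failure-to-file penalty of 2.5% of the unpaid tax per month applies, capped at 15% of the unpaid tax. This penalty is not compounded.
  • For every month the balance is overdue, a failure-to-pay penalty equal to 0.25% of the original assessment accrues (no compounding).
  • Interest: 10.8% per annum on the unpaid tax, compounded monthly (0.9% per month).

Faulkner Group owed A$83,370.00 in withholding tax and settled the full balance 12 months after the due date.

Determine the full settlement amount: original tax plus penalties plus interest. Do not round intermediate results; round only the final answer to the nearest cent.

Failure-to-file: 12 × 2.5% × A$83,370.00 = A$25,011.00, capped at 15% × A$83,370.00 = A$12,505.50
Failure-to-pay penalty: 12 × 0.25% × A$83,370.00 = A$2,501.10
Interest: A$83,370.00 × ((1 + 0.009)^12 − 1) = A$83,370.00 × 0.1135097… = A$9,463.3016…
Total = A$83,370.00 + A$15,006.6000 + A$9,463.3016… = A$107,839.90

A$107,839.90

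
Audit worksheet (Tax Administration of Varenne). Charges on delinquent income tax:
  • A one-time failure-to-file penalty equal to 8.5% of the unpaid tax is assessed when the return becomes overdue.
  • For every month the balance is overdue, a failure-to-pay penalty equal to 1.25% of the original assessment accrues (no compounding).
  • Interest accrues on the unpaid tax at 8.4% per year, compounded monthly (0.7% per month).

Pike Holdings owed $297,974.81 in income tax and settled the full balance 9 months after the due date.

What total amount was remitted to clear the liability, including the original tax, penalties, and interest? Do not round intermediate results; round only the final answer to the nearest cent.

Failure-to-file penalty: 8.5% × $297,974.81 = $25,327.86…
Failure-to-pay penalty = 1.25% × $297,974.81 × 9 mo = $33,522.17…
Interest: $297,974.81 × ((1 + 0.007)^9 − 1) = $297,974.81 × 0.0647931… = $19,306.7166…
Total = $297,974.81 + $58,850.0250… + $19,306.7166… = $376,131.55

$376,131.55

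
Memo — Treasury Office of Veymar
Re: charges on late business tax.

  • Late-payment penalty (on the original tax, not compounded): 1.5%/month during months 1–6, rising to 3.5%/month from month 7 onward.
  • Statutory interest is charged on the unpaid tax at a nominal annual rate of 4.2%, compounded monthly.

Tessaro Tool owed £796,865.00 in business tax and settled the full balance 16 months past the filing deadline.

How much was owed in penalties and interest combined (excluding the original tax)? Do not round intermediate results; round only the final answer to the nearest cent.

Penalty, months 1–6: 6 × 1.5% × £796,865.00 = £71,717.85
Penalty, months 7–16: 10 × 3.5% × £796,865.00 = £278,902.75
Interest (4.2%/yr ÷ 12 = 0.35%/month): £796,865.00 × ((1 + 0.0035)^16 − 1) = £45,815.1838…
Penalties + interest = £350,620.6000 + £45,815.1838… = £396,435.78

£396,435.78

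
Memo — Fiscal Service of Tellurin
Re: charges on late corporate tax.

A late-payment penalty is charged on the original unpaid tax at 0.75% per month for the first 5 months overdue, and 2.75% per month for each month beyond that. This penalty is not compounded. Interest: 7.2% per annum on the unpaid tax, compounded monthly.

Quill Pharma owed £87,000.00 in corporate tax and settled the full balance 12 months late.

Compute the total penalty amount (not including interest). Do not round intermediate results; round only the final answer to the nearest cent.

£20,010.00

Penalty, months 1–5: 5 × 0.75% × £87,000.00 = £3,262.50
Penalty, months 6–12: 7 × 2.75% × £87,000.00 = £16,747.50
Total penalty = £3,262.50 + £16,747.50 = £20,010.00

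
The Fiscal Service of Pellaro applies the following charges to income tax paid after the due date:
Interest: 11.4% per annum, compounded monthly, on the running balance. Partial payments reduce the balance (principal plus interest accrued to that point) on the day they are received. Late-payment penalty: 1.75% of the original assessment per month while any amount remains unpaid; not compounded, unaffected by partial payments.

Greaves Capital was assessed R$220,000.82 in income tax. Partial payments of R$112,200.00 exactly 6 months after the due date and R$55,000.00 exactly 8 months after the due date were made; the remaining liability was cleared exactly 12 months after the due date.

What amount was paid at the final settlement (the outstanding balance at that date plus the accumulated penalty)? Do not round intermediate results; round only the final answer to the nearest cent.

R$116,764.72

Monthly rate = 11.4% ÷ 12 = 0.95%
Balance at month 6: R$220,000.8200 × (1 + 0.0095)^6 = R$232,842.4923…
After R$112,200.00 payment: R$232,842.4923… − R$112,200.00 = R$120,642.4923…
Balance at month 8: R$120,642.4923… × (1 + 0.0095)^2 = R$122,945.5876…
After R$55,000.00 payment: R$122,945.5876… − R$55,000.00 = R$67,945.5876…
Balance at month 12: R$67,945.5876… × (1 + 0.0095)^4 = R$70,564.5461…
Penalty: 12 × 1.75% × R$220,000.82 = R$46,200.17…
Final settlement = outstanding balance + penalty = R$70,564.5461… + R$46,200.17… = R$116,764.72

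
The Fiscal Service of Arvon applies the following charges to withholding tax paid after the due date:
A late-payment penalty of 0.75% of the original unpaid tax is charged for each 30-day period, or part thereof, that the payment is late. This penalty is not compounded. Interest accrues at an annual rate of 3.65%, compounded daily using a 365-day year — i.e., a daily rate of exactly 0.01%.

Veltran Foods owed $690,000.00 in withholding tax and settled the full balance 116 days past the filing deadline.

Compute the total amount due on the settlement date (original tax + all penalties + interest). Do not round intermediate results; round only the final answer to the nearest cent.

$718,750.20

Penalty periods: ⌈116/30⌉ = 4; penalty = 4 × 0.75% × $690,000.00 = $20,700.00
Interest: $690,000.00 × ((1 + 0.0001)^116 − 1) = $690,000.00 × 0.01166695… = $8,050.1984…
Total = $690,000.00 + $20,700.0000 + $8,050.1984… = $718,750.20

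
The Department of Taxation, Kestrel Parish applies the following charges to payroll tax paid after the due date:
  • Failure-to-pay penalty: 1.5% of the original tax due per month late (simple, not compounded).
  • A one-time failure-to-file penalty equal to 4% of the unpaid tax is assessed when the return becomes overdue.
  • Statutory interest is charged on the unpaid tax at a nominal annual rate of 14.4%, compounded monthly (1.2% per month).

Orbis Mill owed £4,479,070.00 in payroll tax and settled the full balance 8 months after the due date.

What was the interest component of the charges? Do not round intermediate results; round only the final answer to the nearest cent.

£448,490.33

Interest: £4,479,070.00 × ((1 + 0.012)^8 − 1) = £4,479,070.00 × 0.1001302… = £448,490.3251…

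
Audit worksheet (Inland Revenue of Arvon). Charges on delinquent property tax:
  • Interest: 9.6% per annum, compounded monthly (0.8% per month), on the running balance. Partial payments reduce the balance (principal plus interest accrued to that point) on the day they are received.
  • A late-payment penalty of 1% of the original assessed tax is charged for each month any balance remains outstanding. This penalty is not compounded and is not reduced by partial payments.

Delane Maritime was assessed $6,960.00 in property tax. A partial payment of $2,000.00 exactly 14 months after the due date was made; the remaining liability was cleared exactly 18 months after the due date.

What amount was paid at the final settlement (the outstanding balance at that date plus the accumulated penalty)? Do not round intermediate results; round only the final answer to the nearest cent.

Balance at month 14: $6,960.0000 × (1 + 0.008)^14 = $7,781.3812…
After $2,000.00 payment: $7,781.3812… − $2,000.00 = $5,781.3812…
Balance at month 18: $5,781.3812… × (1 + 0.008)^4 = $5,968.6173…
Penalty: 18 × 1% × $6,960.00 = $1,252.80
Final settlement = outstanding balance + penalty = $5,968.6173… + $1,252.80 = $7,221.42

$7,221.42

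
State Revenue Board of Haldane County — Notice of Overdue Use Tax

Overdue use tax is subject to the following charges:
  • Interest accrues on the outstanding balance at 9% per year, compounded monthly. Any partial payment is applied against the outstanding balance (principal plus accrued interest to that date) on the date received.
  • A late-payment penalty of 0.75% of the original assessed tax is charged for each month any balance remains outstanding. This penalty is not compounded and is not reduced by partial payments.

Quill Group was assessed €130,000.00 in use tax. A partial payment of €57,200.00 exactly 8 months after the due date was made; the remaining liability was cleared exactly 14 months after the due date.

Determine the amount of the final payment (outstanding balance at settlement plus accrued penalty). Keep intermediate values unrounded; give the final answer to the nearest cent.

Monthly rate = 9% ÷ 12 = 0.75%
Balance at month 8: €130,000.0000 × (1 + 0.0075)^8 = €138,007.8502…
After €57,200.00 payment: €138,007.8502… − €57,200.00 = €80,807.8502…
Balance at month 14: €80,807.8502… × (1 + 0.0075)^6 = €84,513.0708…
Penalty: 14 × 0.75% × €130,000.00 = €13,650.00
Final settlement = outstanding balance + penalty = €84,513.0708… + €13,650.00 = €98,163.07

€98,163.07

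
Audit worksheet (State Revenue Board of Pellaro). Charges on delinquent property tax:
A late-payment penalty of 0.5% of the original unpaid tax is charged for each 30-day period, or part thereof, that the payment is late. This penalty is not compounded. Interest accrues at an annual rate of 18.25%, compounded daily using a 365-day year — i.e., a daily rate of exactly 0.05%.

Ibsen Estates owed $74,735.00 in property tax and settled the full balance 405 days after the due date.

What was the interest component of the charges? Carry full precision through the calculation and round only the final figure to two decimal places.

$16,770.39

Interest: $74,735.00 × ((1 + 0.0005)^405 − 1) = $74,735.00 × 0.22439812… = $16,770.3934…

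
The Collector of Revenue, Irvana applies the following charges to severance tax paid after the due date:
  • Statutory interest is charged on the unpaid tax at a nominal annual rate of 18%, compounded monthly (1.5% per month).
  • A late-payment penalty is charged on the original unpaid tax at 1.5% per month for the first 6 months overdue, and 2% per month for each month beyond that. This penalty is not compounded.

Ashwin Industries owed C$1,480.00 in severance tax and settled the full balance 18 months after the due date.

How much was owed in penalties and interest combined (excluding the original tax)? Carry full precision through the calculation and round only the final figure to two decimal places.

Penalty, months 1–6: 6 × 1.5% × C$1,480.00 = C$133.20
Penalty, months 7–18: 12 × 2% × C$1,480.00 = C$355.20
Interest: C$1,480.00 × ((1 + 0.015)^18 − 1) = C$1,480.00 × 0.3073406… = C$454.8641…
Penalties + interest = C$488.4000 + C$454.8641… = C$943.26

C$943.26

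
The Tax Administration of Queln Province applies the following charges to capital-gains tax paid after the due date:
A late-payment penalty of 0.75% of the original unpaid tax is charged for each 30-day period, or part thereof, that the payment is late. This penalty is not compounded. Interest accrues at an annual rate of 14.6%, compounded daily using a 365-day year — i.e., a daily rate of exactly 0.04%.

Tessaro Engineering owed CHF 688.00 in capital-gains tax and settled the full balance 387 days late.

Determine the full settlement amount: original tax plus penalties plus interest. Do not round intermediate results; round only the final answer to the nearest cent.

CHF 870.24

Penalty periods: ⌈387/30⌉ = 13; penalty = 13 × 0.75% × CHF 688.00 = CHF 67.08
Interest: CHF 688.00 × ((1 + 0.0004)^387 − 1) = CHF 688.00 × 0.16738832… = CHF 115.1632…
Total = CHF 688.00 + CHF 67.0800 + CHF 115.1632… = CHF 870.24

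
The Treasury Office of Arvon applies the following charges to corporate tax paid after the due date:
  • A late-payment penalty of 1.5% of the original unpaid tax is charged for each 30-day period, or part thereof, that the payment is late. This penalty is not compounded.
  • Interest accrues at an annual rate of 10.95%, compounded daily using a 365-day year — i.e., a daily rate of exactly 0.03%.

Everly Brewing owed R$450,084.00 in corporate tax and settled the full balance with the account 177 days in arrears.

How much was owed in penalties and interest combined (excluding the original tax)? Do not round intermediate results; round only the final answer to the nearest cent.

Penalty periods: ⌈177/30⌉ = 6; penalty = 6 × 1.5% × R$450,084.00 = R$40,507.56
Interest: R$450,084.00 × ((1 + 0.0003)^177 − 1) = R$450,084.00 × 0.05452670… = R$24,541.5933…
Penalties + interest = R$40,507.5600 + R$24,541.5933… = R$65,049.15

R$65,049.15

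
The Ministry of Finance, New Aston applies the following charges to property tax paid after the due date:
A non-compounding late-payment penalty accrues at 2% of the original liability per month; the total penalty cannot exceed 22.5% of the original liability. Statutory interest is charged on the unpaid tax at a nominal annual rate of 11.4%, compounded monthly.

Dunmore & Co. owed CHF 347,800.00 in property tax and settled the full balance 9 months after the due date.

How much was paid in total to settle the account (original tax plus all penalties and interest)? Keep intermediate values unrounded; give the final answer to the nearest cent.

CHF 441,296.31

Penalty: 9 × 2% × CHF 347,800.00 = CHF 62,604.00 (below the 22.5% cap of CHF 78,255.00)
Interest (11.4%/yr ÷ 12 = 0.95%/month): CHF 347,800.00 × ((1 + 0.0095)^9 − 1) = CHF 30,892.3109…
Total = CHF 347,800.00 + CHF 62,604.0000 + CHF 30,892.3109… = CHF 441,296.31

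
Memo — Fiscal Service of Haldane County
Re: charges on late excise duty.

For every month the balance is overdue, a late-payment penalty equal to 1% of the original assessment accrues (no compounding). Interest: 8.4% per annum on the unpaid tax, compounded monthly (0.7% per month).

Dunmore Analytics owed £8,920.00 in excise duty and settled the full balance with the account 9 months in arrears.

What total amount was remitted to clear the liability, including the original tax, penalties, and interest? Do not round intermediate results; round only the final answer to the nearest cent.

£10,300.75

Late-payment penalty = 1% × £8,920.00 × 9 mo = £802.80
Interest: £8,920.00 × ((1 + 0.007)^9 − 1) = £8,920.00 × 0.0647931… = £577.9546…
Total = £8,920.00 + £802.8000 + £577.9546… = £10,300.75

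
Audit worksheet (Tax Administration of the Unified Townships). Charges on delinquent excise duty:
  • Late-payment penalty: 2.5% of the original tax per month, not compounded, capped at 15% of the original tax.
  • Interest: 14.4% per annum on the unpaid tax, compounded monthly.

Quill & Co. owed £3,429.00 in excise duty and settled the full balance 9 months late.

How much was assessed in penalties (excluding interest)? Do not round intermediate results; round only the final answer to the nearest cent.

£514.35

Penalty (uncapped): 9 × 2.5% × £3,429.00 = £771.53…; cap = 15% × £3,429.00 = £514.35 → penalty = £514.35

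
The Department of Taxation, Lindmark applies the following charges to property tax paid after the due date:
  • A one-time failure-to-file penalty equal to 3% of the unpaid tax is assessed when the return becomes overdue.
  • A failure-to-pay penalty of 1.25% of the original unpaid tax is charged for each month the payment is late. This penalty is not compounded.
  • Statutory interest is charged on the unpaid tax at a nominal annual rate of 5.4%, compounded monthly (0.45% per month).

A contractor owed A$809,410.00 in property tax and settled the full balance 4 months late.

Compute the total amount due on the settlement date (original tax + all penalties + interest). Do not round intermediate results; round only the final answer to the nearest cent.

Failure-to-file penalty: 3% × A$809,410.00 = A$24,282.30
Failure-to-pay penalty = 1.25% × A$809,410.00 × 4 mo = A$40,470.50
Interest: A$809,410.00 × ((1 + 0.0045)^4 − 1) = A$809,410.00 × 0.0181219… = A$14,668.0187…
Total = A$809,410.00 + A$64,752.8000 + A$14,668.0187… = A$888,830.82

A$888,830.82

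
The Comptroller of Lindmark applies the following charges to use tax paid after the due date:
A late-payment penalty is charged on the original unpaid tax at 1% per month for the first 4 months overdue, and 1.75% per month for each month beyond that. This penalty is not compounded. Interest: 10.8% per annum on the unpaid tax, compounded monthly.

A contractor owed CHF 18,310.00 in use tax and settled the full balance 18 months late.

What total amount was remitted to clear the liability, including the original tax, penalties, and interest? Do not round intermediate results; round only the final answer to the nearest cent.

Penalty, months 1–4: 4 × 1% × CHF 18,310.00 = CHF 732.40
Penalty, months 5–18: 14 × 1.75% × CHF 18,310.00 = CHF 4,485.95
Interest (10.8%/yr ÷ 12 = 0.9%/month): CHF 18,310.00 × ((1 + 0.009)^18 − 1) = CHF 3,204.4048…
Total = CHF 18,310.00 + CHF 5,218.3500 + CHF 3,204.4048… = CHF 26,732.75

CHF 26,732.75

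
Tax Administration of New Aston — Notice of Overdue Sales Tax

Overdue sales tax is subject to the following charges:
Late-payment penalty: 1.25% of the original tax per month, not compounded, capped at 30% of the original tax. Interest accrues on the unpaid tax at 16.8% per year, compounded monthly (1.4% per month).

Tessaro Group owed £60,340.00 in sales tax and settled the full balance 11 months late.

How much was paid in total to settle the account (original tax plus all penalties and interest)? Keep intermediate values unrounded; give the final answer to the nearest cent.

Penalty: 11 × 1.25% × £60,340.00 = £8,296.75 (below the 30% cap of £18,102.00)
Interest: £60,340.00 × ((1 + 0.014)^11 − 1) = £60,340.00 × 0.1652457… = £9,970.9249…
Total = £60,340.00 + £8,296.7500 + £9,970.9249… = £78,607.67

£78,607.67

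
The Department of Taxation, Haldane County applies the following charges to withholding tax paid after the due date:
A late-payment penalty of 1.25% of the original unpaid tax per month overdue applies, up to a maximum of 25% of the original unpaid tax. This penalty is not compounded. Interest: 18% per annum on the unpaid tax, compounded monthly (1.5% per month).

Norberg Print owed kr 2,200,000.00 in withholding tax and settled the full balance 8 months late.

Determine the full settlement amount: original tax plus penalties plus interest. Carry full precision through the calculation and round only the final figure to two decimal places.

Penalty: 8 × 1.25% × kr 2,200,000.00 = kr 220,000.00 (below the 25% cap of kr 550,000.00)
Interest: kr 2,200,000.00 × ((1 + 0.015)^8 − 1) = kr 2,200,000.00 × 0.1264926… = kr 278,283.6905…
Total = kr 2,200,000.00 + kr 220,000.0000 + kr 278,283.6905… = kr 2,698,283.69

kr 2,698,283.69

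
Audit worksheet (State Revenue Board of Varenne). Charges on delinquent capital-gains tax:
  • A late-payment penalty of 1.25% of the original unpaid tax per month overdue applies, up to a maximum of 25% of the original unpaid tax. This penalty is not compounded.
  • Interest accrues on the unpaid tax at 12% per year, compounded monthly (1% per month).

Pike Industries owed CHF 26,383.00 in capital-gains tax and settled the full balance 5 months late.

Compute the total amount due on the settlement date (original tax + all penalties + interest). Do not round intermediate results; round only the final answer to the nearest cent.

CHF 29,377.74

Penalty: 5 × 1.25% × CHF 26,383.00 = CHF 1,648.94… (below the 25% cap of CHF 6,595.75)
Interest: CHF 26,383.00 × ((1 + 0.01)^5 − 1) = CHF 26,383.00 × 0.0510101… = CHF 1,345.7982…
Total = CHF 26,383.00 + CHF 1,648.9375 + CHF 1,345.7982… = CHF 29,377.74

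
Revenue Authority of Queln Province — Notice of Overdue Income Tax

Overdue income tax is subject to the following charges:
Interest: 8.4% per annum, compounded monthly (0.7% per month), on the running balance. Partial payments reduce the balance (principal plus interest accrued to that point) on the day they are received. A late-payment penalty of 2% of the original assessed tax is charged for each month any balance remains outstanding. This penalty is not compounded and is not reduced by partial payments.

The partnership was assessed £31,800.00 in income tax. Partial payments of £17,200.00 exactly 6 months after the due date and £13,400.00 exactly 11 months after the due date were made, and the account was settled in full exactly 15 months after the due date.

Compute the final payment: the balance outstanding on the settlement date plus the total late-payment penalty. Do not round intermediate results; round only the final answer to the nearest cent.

£12,754.08

Balance at month 6: £31,800.0000 × (1 + 0.007)^6 = £33,159.1923…
After £17,200.00 payment: £33,159.1923… − £17,200.00 = £15,959.1923…
Balance at month 11: £15,959.1923… × (1 + 0.007)^5 = £16,525.6390…
After £13,400.00 payment: £16,525.6390… − £13,400.00 = £3,125.6390…
Balance at month 15: £3,125.6390… × (1 + 0.007)^4 = £3,214.0801…
Penalty: 15 × 2% × £31,800.00 = £9,540.00
Final settlement = outstanding balance + penalty = £3,214.0801… + £9,540.00 = £12,754.08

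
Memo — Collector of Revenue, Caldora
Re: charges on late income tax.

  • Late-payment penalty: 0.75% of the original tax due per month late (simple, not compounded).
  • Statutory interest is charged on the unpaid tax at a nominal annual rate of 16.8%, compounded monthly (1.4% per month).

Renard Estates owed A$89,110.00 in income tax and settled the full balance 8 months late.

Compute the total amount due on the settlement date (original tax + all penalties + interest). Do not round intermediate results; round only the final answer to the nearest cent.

A$104,939.89

Late-payment penalty: 8 × 0.75% × A$89,110.00 = A$5,346.60
Interest: A$89,110.00 × ((1 + 0.014)^8 − 1) = A$89,110.00 × 0.1176444… = A$10,483.2910…
Total = A$89,110.00 + A$5,346.6000 + A$10,483.2910… = A$104,939.89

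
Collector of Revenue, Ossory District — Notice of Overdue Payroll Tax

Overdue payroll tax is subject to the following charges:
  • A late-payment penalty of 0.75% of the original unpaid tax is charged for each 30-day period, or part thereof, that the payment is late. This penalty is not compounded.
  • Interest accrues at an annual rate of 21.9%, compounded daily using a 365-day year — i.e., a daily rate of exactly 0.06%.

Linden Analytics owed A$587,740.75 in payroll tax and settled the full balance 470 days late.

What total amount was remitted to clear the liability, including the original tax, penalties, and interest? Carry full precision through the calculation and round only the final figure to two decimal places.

Penalty periods: ⌈470/30⌉ = 16; penalty = 16 × 0.75% × A$587,740.75 = A$70,528.89
Interest: A$587,740.75 × ((1 + 0.0006)^470 − 1) = A$587,740.75 × 0.32566661… = A$191,407.5368…
Total = A$587,740.75 + A$70,528.8900 + A$191,407.5368… = A$849,677.18

A$849,677.18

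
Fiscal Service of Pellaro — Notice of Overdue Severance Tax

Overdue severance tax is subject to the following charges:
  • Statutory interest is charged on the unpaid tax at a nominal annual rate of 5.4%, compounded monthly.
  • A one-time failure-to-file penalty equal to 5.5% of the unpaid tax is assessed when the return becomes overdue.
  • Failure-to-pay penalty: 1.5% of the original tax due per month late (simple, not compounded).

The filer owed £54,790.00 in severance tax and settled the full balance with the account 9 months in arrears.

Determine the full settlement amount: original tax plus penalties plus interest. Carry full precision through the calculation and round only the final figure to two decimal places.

£67,459.46

Failure-to-file penalty: 5.5% × £54,790.00 = £3,013.45
Failure-to-pay penalty = 1.5% × £54,790.00 × 9 mo = £7,396.65
Interest (5.4%/yr ÷ 12 = 0.45%/month): £54,790.00 × ((1 + 0.0045)^9 − 1) = £2,259.3591…
Total = £54,790.00 + £10,410.1000 + £2,259.3591… = £67,459.46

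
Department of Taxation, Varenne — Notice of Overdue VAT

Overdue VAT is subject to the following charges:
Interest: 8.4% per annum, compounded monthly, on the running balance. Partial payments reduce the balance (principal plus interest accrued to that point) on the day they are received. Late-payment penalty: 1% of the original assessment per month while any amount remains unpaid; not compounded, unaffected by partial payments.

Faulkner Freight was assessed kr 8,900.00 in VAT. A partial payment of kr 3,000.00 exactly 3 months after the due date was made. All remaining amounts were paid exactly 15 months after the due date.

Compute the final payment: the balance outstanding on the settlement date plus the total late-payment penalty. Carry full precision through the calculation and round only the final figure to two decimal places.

kr 7,954.78

Monthly rate = 8.4% ÷ 12 = 0.7%
Balance at month 3: kr 8,900.0000 × (1 + 0.007)^3 = kr 9,088.2114…
After kr 3,000.00 payment: kr 9,088.2114… − kr 3,000.00 = kr 6,088.2114…
Balance at month 15: kr 6,088.2114… × (1 + 0.007)^12 = kr 6,619.7771…
Penalty: 15 × 1% × kr 8,900.00 = kr 1,335.00
Final settlement = outstanding balance + penalty = kr 6,619.7771… + kr 1,335.00 = kr 7,954.78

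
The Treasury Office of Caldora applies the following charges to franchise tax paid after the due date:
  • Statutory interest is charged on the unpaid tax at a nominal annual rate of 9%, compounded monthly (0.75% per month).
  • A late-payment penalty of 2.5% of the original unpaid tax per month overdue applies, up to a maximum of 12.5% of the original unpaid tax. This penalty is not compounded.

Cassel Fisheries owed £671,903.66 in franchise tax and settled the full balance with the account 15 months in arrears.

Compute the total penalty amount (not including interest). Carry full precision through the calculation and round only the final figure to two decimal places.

Penalty (uncapped): 15 × 2.5% × £671,903.66 = £251,963.87…; cap = 12.5% × £671,903.66 = £83,987.96… → penalty = £83,987.96…

£83,987.96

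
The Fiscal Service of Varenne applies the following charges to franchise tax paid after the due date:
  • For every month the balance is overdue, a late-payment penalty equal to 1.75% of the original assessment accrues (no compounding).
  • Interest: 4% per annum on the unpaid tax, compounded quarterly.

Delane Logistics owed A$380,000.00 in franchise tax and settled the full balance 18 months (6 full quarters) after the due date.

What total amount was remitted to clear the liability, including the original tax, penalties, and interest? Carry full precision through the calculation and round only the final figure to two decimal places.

A$523,077.66

Late-payment penalty: 18 × 1.75% × A$380,000.00 = A$119,700.00
Interest (4%/yr ÷ 4 = 1%/quarter): A$380,000.00 × ((1 + 0.01)^6 − 1) = A$23,377.6572…
Total = A$380,000.00 + A$119,700.0000 + A$23,377.6572… = A$523,077.66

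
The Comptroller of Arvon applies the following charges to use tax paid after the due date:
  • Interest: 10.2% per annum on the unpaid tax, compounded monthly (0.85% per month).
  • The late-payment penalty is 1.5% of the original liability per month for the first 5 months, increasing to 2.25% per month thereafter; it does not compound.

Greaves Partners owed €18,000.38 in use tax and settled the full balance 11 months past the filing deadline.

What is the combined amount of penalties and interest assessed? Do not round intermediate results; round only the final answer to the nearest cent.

€5,536.50

Penalty, months 1–5: 5 × 1.5% × €18,000.38 = €1,350.03…
Penalty, months 6–11: 6 × 2.25% × €18,000.38 = €2,430.05…
Interest: €18,000.38 × ((1 + 0.0085)^11 − 1) = €18,000.38 × 0.0975768… = €1,756.4199…
Penalties + interest = €3,780.0798 + €1,756.4199… = €5,536.50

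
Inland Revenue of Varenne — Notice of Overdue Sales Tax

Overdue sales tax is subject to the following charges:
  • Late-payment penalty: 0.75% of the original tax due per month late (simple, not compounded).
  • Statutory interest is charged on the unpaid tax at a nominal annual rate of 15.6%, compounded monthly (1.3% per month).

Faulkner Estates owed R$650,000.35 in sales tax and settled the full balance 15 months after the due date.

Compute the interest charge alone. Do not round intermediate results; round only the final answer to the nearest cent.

Interest: R$650,000.35 × ((1 + 0.013)^15 − 1) = R$650,000.35 × 0.2137848… = R$138,960.1690…

R$138,960.17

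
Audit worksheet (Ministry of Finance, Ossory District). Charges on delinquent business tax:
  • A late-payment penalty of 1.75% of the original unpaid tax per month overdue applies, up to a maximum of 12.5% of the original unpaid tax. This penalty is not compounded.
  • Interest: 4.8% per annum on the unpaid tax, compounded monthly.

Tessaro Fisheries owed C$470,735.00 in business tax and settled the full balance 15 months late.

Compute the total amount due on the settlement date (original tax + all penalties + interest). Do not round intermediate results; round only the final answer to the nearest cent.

C$558,625.68

Penalty (uncapped): 15 × 1.75% × C$470,735.00 = C$123,567.94…; cap = 12.5% × C$470,735.00 = C$58,841.88… → penalty = C$58,841.88…
Interest (4.8%/yr ÷ 12 = 0.4%/month): C$470,735.00 × ((1 + 0.004)^15 − 1) = C$29,048.8086…
Total = C$470,735.00 + C$58,841.8750 + C$29,048.8086… = C$558,625.68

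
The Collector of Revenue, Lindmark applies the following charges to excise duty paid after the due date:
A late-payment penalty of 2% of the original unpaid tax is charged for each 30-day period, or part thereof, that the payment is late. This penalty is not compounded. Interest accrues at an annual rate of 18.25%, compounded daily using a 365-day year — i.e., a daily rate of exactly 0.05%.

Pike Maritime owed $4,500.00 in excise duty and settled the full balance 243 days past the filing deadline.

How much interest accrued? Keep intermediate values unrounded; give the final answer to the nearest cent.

Interest: $4,500.00 × ((1 + 0.0005)^243 − 1) = $4,500.00 × 0.12915508… = $581.1979…

$581.20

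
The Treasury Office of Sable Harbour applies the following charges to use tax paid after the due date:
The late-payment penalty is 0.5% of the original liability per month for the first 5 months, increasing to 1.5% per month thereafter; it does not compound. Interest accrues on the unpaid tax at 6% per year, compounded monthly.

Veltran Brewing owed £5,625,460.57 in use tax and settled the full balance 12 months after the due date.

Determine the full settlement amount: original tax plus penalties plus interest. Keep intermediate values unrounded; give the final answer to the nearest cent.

Penalty, months 1–5: 5 × 0.5% × £5,625,460.57 = £140,636.51…
Penalty, months 6–12: 7 × 1.5% × £5,625,460.57 = £590,673.36…
Interest (6%/yr ÷ 12 = 0.5%/month): £5,625,460.57 × ((1 + 0.005)^12 − 1) = £346,966.0987…
Total = £5,625,460.57 + £731,309.8741 + £346,966.0987… = £6,703,736.54

£6,703,736.54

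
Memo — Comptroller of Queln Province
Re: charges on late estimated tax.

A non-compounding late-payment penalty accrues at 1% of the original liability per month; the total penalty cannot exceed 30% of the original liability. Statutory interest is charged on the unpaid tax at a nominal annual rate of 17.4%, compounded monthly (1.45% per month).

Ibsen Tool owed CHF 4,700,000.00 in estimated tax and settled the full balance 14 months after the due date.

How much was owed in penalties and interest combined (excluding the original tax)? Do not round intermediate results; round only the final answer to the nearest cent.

CHF 1,707,453.65

Penalty: 14 × 1% × CHF 4,700,000.00 = CHF 658,000.00 (below the 30% cap of CHF 1,410,000.00)
Interest: CHF 4,700,000.00 × ((1 + 0.0145)^14 − 1) = CHF 4,700,000.00 × 0.2232880… = CHF 1,049,453.6488…
Penalties + interest = CHF 658,000.0000 + CHF 1,049,453.6488… = CHF 1,707,453.65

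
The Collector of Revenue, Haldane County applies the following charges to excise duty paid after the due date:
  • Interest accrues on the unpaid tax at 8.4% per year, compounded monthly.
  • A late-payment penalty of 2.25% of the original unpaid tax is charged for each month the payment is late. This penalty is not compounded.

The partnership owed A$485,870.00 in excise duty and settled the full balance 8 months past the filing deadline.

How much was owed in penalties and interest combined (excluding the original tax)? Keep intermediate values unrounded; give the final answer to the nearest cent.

A$115,341.35

Late-payment penalty: 8 × 2.25% × A$485,870.00 = A$87,456.60
Interest (8.4%/yr ÷ 12 = 0.7%/month): A$485,870.00 × ((1 + 0.007)^8 − 1) = A$27,884.7484…
Penalties + interest = A$87,456.6000 + A$27,884.7484… = A$115,341.35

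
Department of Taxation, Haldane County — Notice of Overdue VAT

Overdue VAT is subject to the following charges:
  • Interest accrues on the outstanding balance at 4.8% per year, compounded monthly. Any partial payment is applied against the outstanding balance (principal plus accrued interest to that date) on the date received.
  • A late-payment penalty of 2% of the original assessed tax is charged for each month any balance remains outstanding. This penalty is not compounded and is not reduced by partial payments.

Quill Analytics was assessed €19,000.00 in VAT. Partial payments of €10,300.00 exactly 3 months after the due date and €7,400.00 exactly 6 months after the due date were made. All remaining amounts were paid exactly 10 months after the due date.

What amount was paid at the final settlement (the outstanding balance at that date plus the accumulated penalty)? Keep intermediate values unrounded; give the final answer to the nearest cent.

Monthly rate = 4.8% ÷ 12 = 0.4%
Balance at month 3: €19,000.0000 × (1 + 0.004)^3 = €19,228.9132…
After €10,300.00 payment: €19,228.9132… − €10,300.00 = €8,928.9132…
Balance at month 6: €8,928.9132… × (1 + 0.004)^3 = €9,036.4893…
After €7,400.00 payment: €9,036.4893… − €7,400.00 = €1,636.4893…
Balance at month 10: €1,636.4893… × (1 + 0.004)^4 = €1,662.8307…
Penalty: 10 × 2% × €19,000.00 = €3,800.00
Final settlement = outstanding balance + penalty = €1,662.8307… + €3,800.00 = €5,462.83

€5,462.83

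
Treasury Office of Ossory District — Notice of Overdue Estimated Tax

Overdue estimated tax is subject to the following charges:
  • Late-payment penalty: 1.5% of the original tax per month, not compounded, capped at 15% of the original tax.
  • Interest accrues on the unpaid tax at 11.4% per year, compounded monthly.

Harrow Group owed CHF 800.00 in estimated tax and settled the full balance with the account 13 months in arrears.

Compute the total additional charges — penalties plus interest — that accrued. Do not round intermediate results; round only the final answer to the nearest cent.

Penalty (uncapped): 13 × 1.5% × CHF 800.00 = CHF 156.00; cap = 15% × CHF 800.00 = CHF 120.00 → penalty = CHF 120.00
Interest (11.4%/yr ÷ 12 = 0.95%/month): CHF 800.00 × ((1 + 0.0095)^13 − 1) = CHF 104.6325…
Penalties + interest = CHF 120.0000 + CHF 104.6325… = CHF 224.63

CHF 224.63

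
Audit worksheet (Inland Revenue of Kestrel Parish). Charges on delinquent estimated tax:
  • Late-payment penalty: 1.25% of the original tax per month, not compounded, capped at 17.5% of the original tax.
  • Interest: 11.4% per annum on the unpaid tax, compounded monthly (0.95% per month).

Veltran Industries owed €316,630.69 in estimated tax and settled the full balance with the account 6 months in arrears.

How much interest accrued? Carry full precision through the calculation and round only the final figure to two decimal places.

Interest: €316,630.69 × ((1 + 0.0095)^6 − 1) = €316,630.69 × 0.0583710… = €18,482.0564…

€18,482.06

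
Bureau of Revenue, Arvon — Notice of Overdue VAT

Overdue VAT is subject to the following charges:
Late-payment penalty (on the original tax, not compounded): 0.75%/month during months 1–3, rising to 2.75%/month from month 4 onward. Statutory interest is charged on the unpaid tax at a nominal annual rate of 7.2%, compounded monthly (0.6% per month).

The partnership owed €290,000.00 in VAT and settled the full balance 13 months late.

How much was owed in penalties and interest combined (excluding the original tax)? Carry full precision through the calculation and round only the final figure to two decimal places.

Penalty, months 1–3: 3 × 0.75% × €290,000.00 = €6,525.00
Penalty, months 4–13: 10 × 2.75% × €290,000.00 = €79,750.00
Interest: €290,000.00 × ((1 + 0.006)^13 − 1) = €290,000.00 × 0.0808707… = €23,452.5067…
Penalties + interest = €86,275.0000 + €23,452.5067… = €109,727.51

€109,727.51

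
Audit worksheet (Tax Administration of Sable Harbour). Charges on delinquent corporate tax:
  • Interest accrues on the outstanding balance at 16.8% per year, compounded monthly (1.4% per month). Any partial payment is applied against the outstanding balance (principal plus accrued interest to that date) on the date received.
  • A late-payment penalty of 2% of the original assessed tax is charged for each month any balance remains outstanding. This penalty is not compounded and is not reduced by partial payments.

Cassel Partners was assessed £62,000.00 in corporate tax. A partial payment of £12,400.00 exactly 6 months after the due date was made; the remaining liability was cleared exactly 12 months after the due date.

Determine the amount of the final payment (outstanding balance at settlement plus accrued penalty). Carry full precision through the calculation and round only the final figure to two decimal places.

Balance at month 6: £62,000.0000 × (1 + 0.014)^6 = £67,393.7185…
After £12,400.00 payment: £67,393.7185… − £12,400.00 = £54,993.7185…
Balance at month 12: £54,993.7185… × (1 + 0.014)^6 = £59,777.9223…
Penalty: 12 × 2% × £62,000.00 = £14,880.00
Final settlement = outstanding balance + penalty = £59,777.9223… + £14,880.00 = £74,657.92

£74,657.92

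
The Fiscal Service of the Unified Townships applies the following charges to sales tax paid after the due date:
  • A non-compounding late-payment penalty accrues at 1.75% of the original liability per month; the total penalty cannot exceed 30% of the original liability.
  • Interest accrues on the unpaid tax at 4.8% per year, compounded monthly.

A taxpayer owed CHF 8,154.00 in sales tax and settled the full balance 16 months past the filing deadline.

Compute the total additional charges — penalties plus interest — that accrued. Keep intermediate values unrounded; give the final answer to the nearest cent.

Penalty: 16 × 1.75% × CHF 8,154.00 = CHF 2,283.12 (below the 30% cap of CHF 2,446.20)
Interest (4.8%/yr ÷ 12 = 0.4%/month): CHF 8,154.00 × ((1 + 0.004)^16 − 1) = CHF 537.8078…
Penalties + interest = CHF 2,283.1200 + CHF 537.8078… = CHF 2,820.93

CHF 2,820.93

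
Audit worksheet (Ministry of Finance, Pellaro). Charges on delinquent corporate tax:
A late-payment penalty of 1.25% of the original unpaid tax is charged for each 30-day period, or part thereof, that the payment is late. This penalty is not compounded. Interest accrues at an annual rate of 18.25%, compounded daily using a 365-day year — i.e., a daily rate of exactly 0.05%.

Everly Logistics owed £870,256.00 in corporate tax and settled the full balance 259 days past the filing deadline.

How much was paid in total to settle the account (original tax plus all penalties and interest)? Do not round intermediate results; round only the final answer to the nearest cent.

£1,088,448.56

Penalty periods: ⌈259/30⌉ = 9; penalty = 9 × 1.25% × £870,256.00 = £97,903.80
Interest: £870,256.00 × ((1 + 0.0005)^259 − 1) = £870,256.00 × 0.13822227… = £120,288.7626…
Total = £870,256.00 + £97,903.8000 + £120,288.7626… = £1,088,448.56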